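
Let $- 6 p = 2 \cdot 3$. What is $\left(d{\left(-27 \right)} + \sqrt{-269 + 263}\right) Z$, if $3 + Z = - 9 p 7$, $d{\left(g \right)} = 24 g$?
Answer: $-38880 + 60 i \sqrt{6} \approx -38880.0 + 146.97 i$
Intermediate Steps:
$p = -1$ ($p = - \frac{2 \cdot 3}{6} = \left(- \frac{1}{6}\right) 6 = -1$)
$Z = 60$ ($Z = -3 + \left(-9\right) \left(-1\right) 7 = -3 + 9 \cdot 7 = -3 + 63 = 60$)
$\left(d{\left(-27 \right)} + \sqrt{-269 + 263}\right) Z = \left(24 \left(-27\right) + \sqrt{-269 + 263}\right) 60 = \left(-648 + \sqrt{-6}\right) 60 = \left(-648 + i \sqrt{6}\right) 60 = -38880 + 60 i \sqrt{6}$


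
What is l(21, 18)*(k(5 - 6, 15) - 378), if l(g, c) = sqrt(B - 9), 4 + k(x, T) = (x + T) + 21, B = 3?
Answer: -347*I*sqrt(6) ≈ -849.97*I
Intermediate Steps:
k(x, T) = 17 + T + x (k(x, T) = -4 + ((x + T) + 21) = -4 + ((T + x) + 21) = -4 + (21 + T + x) = 17 + T + x)
l(g, c) = I*sqrt(6) (l(g, c) = sqrt(3 - 9) = sqrt(-6) = I*sqrt(6))
l(21, 18)*(k(5 - 6, 15) - 378) = (I*sqrt(6))*((17 + 15 + (5 - 6)) - 378) = (I*sqrt(6))*((17 + 15 - 1) - 378) = (I*sqrt(6))*(31 - 378) = (I*sqrt(6))*(-347) = -347*I*sqrt(6)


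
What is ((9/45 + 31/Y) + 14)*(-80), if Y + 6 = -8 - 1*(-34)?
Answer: -1260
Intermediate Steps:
Y = 20 (Y = -6 + (-8 - 1*(-34)) = -6 + (-8 + 34) = -6 + 26 = 20)
((9/45 + 31/Y) + 14)*(-80) = ((9/45 + 31/20) + 14)*(-80) = ((9*(1/45) + 31*(1/20)) + 14)*(-80) = ((⅕ + 31/20) + 14)*(-80) = (7/4 + 14)*(-80) = (63/4)*(-80) = -1260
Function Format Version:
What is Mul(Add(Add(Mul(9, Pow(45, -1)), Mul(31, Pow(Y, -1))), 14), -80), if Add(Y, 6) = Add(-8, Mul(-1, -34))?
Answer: -1260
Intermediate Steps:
Y = 20 (Y = Add(-6, Add(-8, Mul(-1, -34))) = Add(-6, Add(-8, 34)) = Add(-6, 26) = 20)
Mul(Add(Add(Mul(9, Pow(45, -1)), Mul(31, Pow(Y, -1))), 14), -80) = Mul(Add(Add(Mul(9, Pow(45, -1)), Mul(31, Pow(20, -1))), 14), -80) = Mul(Add(Add(Mul(9, Rational(1, 45)), Mul(31, Rational(1, 20))), 14), -80) = Mul(Add(Add(Rational(1, 5), Rational(31, 20)), 14), -80) = Mul(Add(Rational(7, 4), 14), -80) = Mul(Rational(63, 4), -80) = -1260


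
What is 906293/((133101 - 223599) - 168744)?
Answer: -906293/259242 ≈ -3.4959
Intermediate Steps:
906293/((133101 - 223599) - 168744) = 906293/(-90498 - 168744) = 906293/(-259242) = 906293*(-1/259242) = -906293/259242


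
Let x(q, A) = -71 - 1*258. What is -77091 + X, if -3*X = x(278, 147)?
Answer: -230944/3 ≈ -76981.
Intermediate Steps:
x(q, A) = -329 (x(q, A) = -71 - 258 = -329)
X = 329/3 (X = -⅓*(-329) = 329/3 ≈ 109.67)
-77091 + X = -77091 + 329/3 = -230944/3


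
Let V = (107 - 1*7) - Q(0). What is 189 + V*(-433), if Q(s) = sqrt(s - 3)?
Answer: -43111 + 433*I*sqrt(3) ≈ -43111.0 + 749.98*I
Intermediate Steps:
Q(s) = sqrt(-3 + s)
V = 100 - I*sqrt(3) (V = (107 - 1*7) - sqrt(-3 + 0) = (107 - 7) - sqrt(-3) = 100 - I*sqrt(3) ≈ 100.0 - 1.732*I)
189 + V*(-433) = 189 + (100 - I*sqrt(3))*(-433) = 189 + (-43300 + 433*I*sqrt(3)) = -43111 + 433*I*sqrt(3)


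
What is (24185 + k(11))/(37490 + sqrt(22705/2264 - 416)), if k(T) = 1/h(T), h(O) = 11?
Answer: 22580433344960/35002584600709 - 532072*I*sqrt(520221354)/35002584600709 ≈ 0.64511 - 0.00034671*I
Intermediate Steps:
k(T) = 1/11
(24185 + k(11))/(37490 + sqrt(22705/2264 - 416)) = (24185 + 1/11)/(37490 + sqrt(22705/2264 - 416)) = 266036/(11*(37490 + sqrt(22705*(1/2264) - 416))) = 266036/(11*(37490 + sqrt(22705/2264 - 416))) = 266036/(11*(37490 + sqrt(-919119/2264))) = 266036/(11*(37490 + I*sqrt(520221354)/1132))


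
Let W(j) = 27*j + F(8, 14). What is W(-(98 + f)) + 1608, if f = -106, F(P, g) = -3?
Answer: 1821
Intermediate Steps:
W(j) = -3 + 27*j (W(j) = 27*j - 3 = -3 + 27*j)
W(-(98 + f)) + 1608 = (-3 + 27*(-(98 - 106))) + 1608 = (-3 + 27*(-1*(-8))) + 1608 = (-3 + 27*8) + 1608 = (-3 + 216) + 1608 = 213 + 1608 = 1821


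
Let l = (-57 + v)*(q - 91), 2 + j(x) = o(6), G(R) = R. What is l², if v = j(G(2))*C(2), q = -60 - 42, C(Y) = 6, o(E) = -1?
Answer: 209525625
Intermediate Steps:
q = -102
j(x) = -3 (j(x) = -2 - 1 = -3)
v = -18 (v = -3*6 = -18)
l = 14475 (l = (-57 - 18)*(-102 - 91) = -75*(-193) = 14475)
l² = 14475² = 209525625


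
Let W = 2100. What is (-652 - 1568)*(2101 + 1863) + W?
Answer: -8797980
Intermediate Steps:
(-652 - 1568)*(2101 + 1863) + W = (-652 - 1568)*(2101 + 1863) + 2100 = -2220*3964 + 2100 = -8800080 + 2100 = -8797980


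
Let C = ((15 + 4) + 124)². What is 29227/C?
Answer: 2657/1859 ≈ 1.4293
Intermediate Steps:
C = 20449 (C = (19 + 124)² = 143² = 20449)
29227/C = 29227/20449 = 29227*(1/20449) = 2657/1859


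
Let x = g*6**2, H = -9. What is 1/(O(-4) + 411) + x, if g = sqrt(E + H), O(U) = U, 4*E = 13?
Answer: 1/407 + 18*I*sqrt(23) ≈ 0.002457 + 86.325*I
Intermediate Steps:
E = 13/4 (E = (1/4)*13 = 13/4 ≈ 3.2500)
g = I*sqrt(23)/2 (g = sqrt(13/4 - 9) = sqrt(-23/4) = I*sqrt(23)/2 ≈ 2.3979*I)
x = 18*I*sqrt(23) (x = (I*sqrt(23)/2)*6**2 = (I*sqrt(23)/2)*36 = 18*I*sqrt(23) ≈ 86.325*I)
1/(O(-4) + 411) + x = 1/(-4 + 411) + 18*I*sqrt(23) = 1/407 + 18*I*sqrt(23)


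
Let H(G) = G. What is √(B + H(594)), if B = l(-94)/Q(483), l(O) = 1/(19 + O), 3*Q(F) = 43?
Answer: √27457607/215 ≈ 24.372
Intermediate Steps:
Q(F) = 43/3 (Q(F) = (⅓)*43 = 43/3)
B = -1/1075 (B = 1/((19 - 94)*(43/3)) = (3/43)/(-75) = -1/75*3/43 = -1/1075 ≈ -0.00093023)
√(B + H(594)) = √(-1/1075 + 594) = √(638549/1075) = √27457607/215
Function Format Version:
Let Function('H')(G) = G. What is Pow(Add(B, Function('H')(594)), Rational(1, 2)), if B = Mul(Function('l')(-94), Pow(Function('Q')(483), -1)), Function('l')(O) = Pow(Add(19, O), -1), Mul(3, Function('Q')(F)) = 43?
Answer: Mul(Rational(1, 215), Pow(27457607, Rational(1, 2))) ≈ 24.372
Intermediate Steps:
Function('Q')(F) = Rational(43, 3) (Function('Q')(F) = Mul(Rational(1, 3), 43) = Rational(43, 3))
B = Rational(-1, 1075) (B = Mul(Pow(Add(19, -94), -1), Pow(Rational(43, 3), -1)) = Mul(Pow(-75, -1), Rational(3, 43)) = Mul(Rational(-1, 75), Rational(3, 43)) = Rational(-1, 1075) ≈ -0.00093023)
Pow(Add(B, Function('H')(594)), Rational(1, 2)) = Pow(Add(Rational(-1, 1075), 594), Rational(1, 2)) = Pow(Rational(638549, 1075), Rational(1, 2)) = Mul(Rational(1, 215), Pow(27457607, Rational(1, 2)))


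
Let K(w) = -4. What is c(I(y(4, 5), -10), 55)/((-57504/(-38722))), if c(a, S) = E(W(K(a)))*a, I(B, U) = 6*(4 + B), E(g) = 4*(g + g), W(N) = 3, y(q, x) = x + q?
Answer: 755079/599 ≈ 1260.6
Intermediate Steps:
y(q, x) = q + x
E(g) = 8*g (E(g) = 4*(2*g) = 8*g)
I(B, U) = 24 + 6*B
c(a, S) = 24*a (c(a, S) = (8*3)*a = 24*a)
c(I(y(4, 5), -10), 55)/((-57504/(-38722))) = (24*(24 + 6*(4 + 5)))/((-57504/(-38722))) = (24*(24 + 6*9))/((-57504*(-1/38722))) = (24*(24 + 54))/(28752/19361) = (24*78)*(19361/28752) = 1872*(19361/28752) = 755079/599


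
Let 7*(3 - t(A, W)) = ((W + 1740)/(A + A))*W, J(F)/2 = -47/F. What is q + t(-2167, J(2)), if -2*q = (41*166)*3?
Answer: -309709199/30338 ≈ -10209.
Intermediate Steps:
J(F) = -94/F (J(F) = 2*(-47/F) = -94/F)
t(A, W) = 3 - W*(1740 + W)/(14*A) (t(A, W) = 3 - (W + 1740)/(A + A)*W/7 = 3 - (1740 + W)/((2*A))*W/7 = 3 - (1740 + W)*(1/(2*A))*W/7 = 3 - (1740 + W)/(2*A)*W/7 = 3 - W*(1740 + W)/(14*A))
q = -10209 (q = -41*166*3/2 = -3403*3 = -½*20418 = -10209)
q + t(-2167, J(2)) = -10209 + (1/14)*(-(-94/2)² - (-163560)/2 + 42*(-2167))/(-2167) = -10209 + (1/14)*(-1/2167)*(-(-94*½)² - (-163560)/2 - 91014) = -10209 + (1/14)*(-1/2167)*(-1*(-47)² - 1740*(-47) - 91014) = -10209 + (1/14)*(-1/2167)*(-1*2209 + 81780 - 91014) = -10209 + (1/14)*(-1/2167)*(-2209 + 81780 - 91014) = -10209 + (1/14)*(-1/2167)*(-11443) = -10209 + 11443/30338 = -309709199/30338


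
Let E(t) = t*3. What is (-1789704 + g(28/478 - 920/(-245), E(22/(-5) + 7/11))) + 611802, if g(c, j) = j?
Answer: -64785231/55 ≈ -1.1779e+6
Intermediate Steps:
E(t) = 3*t
(-1789704 + g(28/478 - 920/(-245), E(22/(-5) + 7/11))) + 611802 = (-1789704 + 3*(22/(-5) + 7/11)) + 611802 = (-1789704 + 3*(22*(-⅕) + 7*(1/11))) + 611802 = (-1789704 + 3*(-22/5 + 7/11)) + 611802 = (-1789704 + 3*(-207/55)) + 611802 = (-1789704 - 621/55) + 611802 = -98434341/55 + 611802 = -64785231/55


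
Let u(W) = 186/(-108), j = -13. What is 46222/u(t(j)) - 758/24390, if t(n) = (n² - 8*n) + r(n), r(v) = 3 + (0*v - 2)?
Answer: -10146202969/378045 ≈ -26839.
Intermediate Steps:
r(v) = 1 (r(v) = 3 + (0 - 2) = 3 - 2 = 1)
t(n) = 1 + n² - 8*n (t(n) = (n² - 8*n) + 1 = 1 + n² - 8*n)
u(W) = -31/18 (u(W) = 186*(-1/108) = -31/18)
46222/u(t(j)) - 758/24390 = 46222/(-31/18) - 758/24390 = 46222*(-18/31) - 758*1/24390 = -831996/31 - 379/12195 = -10146202969/378045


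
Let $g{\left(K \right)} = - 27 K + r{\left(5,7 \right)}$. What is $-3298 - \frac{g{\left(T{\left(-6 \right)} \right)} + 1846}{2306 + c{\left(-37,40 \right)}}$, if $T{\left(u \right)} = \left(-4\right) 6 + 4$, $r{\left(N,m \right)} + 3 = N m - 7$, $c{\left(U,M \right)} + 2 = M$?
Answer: $- \frac{7732923}{2344} \approx -3299.0$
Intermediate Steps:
$c{\left(U,M \right)} = -2 + M$
$r{\left(N,m \right)} = -10 + N m$ ($r{\left(N,m \right)} = -3 + \left(N m - 7\right) = -3 + \left(-7 + N m\right) = -10 + N m$)
$T{\left(u \right)} = -20$ ($T{\left(u \right)} = -24 + 4 = -20$)
$g{\left(K \right)} = 25 - 27 K$ ($g{\left(K \right)} = - 27 K + \left(-10 + 5 \cdot 7\right) = - 27 K + \left(-10 + 35\right) = - 27 K + 25 = 25 - 27 K$)
$-3298 - \frac{g{\left(T{\left(-6 \right)} \right)} + 1846}{2306 + c{\left(-37,40 \right)}} = -3298 - \frac{\left(25 - -540\right) + 1846}{2306 + \left(-2 + 40\right)} = -3298 - \frac{\left(25 + 540\right) + 1846}{2306 + 38} = -3298 - \frac{565 + 1846}{2344} = -3298 - 2411 \cdot \frac{1}{2344} = -3298 - \frac{2411}{2344} = - \frac{7732923}{2344}$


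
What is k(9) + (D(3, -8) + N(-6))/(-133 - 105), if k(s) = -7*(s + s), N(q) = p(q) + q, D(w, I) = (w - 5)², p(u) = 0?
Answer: -14993/119 ≈ -125.99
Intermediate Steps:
D(w, I) = (-5 + w)²
N(q) = q (N(q) = 0 + q = q)
k(s) = -14*s
k(9) + (D(3, -8) + N(-6))/(-133 - 105) = -14*9 + ((-5 + 3)² - 6)/(-133 - 105) = -126 + ((-2)² - 6)/(-238) = -126 + (4 - 6)*(-1/238) = -126 - 2*(-1/238) = -126 + 1/119 = -14993/119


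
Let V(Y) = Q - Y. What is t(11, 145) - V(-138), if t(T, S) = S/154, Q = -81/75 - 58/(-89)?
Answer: -46816313/342650 ≈ -136.63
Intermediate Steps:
Q = -953/2225 (Q = -81*1/75 - 58*(-1/89) = -27/25 + 58/89 = -953/2225 ≈ -0.42831)
t(T, S) = S/154 (t(T, S) = S*(1/154) = S/154)
V(Y) = -953/2225 - Y
t(11, 145) - V(-138) = (1/154)*145 - (-953/2225 - 1*(-138)) = 145/154 - (-953/2225 + 138) = 145/154 - 1*306097/2225 = 145/154 - 306097/2225 = -46816313/342650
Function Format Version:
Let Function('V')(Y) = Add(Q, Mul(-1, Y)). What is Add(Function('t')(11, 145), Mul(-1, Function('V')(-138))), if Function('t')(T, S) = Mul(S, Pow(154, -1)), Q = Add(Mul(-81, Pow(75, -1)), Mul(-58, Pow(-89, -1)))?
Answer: Rational(-46816313, 342650) ≈ -136.63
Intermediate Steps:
Q = Rational(-953, 2225) (Q = Add(Mul(-81, Rational(1, 75)), Mul(-58, Rational(-1, 89))) = Add(Rational(-27, 25), Rational(58, 89)) = Rational(-953, 2225) ≈ -0.42831)
Function('t')(T, S) = Mul(Rational(1, 154), S) (Function('t')(T, S) = Mul(S, Rational(1, 154)) = Mul(Rational(1, 154), S))
Function('V')(Y) = Add(Rational(-953, 2225), Mul(-1, Y))
Add(Function('t')(11, 145), Mul(-1, Function('V')(-138))) = Add(Mul(Rational(1, 154), 145), Mul(-1, Add(Rational(-953, 2225), Mul(-1, -138)))) = Add(Rational(145, 154), Mul(-1, Add(Rational(-953, 2225), 138))) = Add(Rational(145, 154), Mul(-1, Rational(306097, 2225))) = Add(Rational(145, 154), Rational(-306097, 2225)) = Rational(-46816313, 342650)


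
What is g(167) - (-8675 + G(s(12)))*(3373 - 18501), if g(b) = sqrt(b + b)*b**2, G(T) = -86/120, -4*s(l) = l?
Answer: -1968693626/15 + 27889*sqrt(334) ≈ -1.3074e+8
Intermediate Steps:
s(l) = -l/4
G(T) = -43/60 (G(T) = -86*1/120 = -43/60)
g(b) = sqrt(2)*b**(5/2) (g(b) = sqrt(2*b)*b**2 = (sqrt(2)*sqrt(b))*b**2 = sqrt(2)*b**(5/2))
g(167) - (-8675 + G(s(12)))*(3373 - 18501) = sqrt(2)*167**(5/2) - (-8675 - 43/60)*(3373 - 18501) = sqrt(2)*(27889*sqrt(167)) - (-520543)*(-15128)/60 = 27889*sqrt(334) - 1*1968693626/15 = 27889*sqrt(334) - 1968693626/15 = -1968693626/15 + 27889*sqrt(334)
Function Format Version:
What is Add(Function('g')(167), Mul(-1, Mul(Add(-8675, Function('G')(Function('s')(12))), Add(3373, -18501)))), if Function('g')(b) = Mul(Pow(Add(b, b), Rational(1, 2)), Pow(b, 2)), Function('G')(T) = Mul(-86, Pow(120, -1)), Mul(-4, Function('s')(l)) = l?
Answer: Add(Rational(-1968693626, 15), Mul(27889, Pow(334, Rational(1, 2)))) ≈ -1.3074e+8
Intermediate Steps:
Function('s')(l) = Mul(Rational(-1, 4), l)
Function('G')(T) = Rational(-43, 60) (Function('G')(T) = Mul(-86, Rational(1, 120)) = Rational(-43, 60))
Function('g')(b) = Mul(Pow(2, Rational(1, 2)), Pow(b, Rational(5, 2))) (Function('g')(b) = Mul(Pow(Mul(2, b), Rational(1, 2)), Pow(b, 2)) = Mul(Mul(Pow(2, Rational(1, 2)), Pow(b, Rational(1, 2))), Pow(b, 2)) = Mul(Pow(2, Rational(1, 2)), Pow(b, Rational(5, 2))))
Add(Function('g')(167), Mul(-1, Mul(Add(-8675, Function('G')(Function('s')(12))), Add(3373, -18501)))) = Add(Mul(Pow(2, Rational(1, 2)), Pow(167, Rational(5, 2))), Mul(-1, Mul(Add(-8675, Rational(-43, 60)), Add(3373, -18501)))) = Add(Mul(Pow(2, Rational(1, 2)), Mul(27889, Pow(167, Rational(1, 2)))), Mul(-1, Mul(Rational(-520543, 60), -15128))) = Add(Mul(27889, Pow(334, Rational(1, 2))), Mul(-1, Rational(1968693626, 15))) = Add(Mul(27889, Pow(334, Rational(1, 2))), Rational(-1968693626, 15)) = Add(Rational(-1968693626, 15), Mul(27889, Pow(334, Rational(1, 2))))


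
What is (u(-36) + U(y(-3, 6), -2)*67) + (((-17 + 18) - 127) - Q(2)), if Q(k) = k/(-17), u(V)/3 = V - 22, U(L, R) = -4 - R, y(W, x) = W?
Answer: -7376/17 ≈ -433.88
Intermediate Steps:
u(V) = -66 + 3*V (u(V) = 3*(V - 22) = 3*(-22 + V) = -66 + 3*V)
Q(k) = -k/17 (Q(k) = k*(-1/17) = -k/17)
(u(-36) + U(y(-3, 6), -2)*67) + (((-17 + 18) - 127) - Q(2)) = ((-66 + 3*(-36)) + (-4 - 1*(-2))*67) + (((-17 + 18) - 127) - (-1)*2/17) = ((-66 - 108) + (-4 + 2)*67) + ((1 - 127) - 1*(-2/17)) = (-174 - 2*67) + (-126 + 2/17) = (-174 - 134) - 2140/17 = -308 - 2140/17 = -7376/17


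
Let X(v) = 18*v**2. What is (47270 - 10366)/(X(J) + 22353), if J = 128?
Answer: 36904/317265 ≈ 0.11632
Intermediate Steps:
(47270 - 10366)/(X(J) + 22353) = (47270 - 10366)/(18*128**2 + 22353) = 36904/(18*16384 + 22353) = 36904/(294912 + 22353) = 36904/317265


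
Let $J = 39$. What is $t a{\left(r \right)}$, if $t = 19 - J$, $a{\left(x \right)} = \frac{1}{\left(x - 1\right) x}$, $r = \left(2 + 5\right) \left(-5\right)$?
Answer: $- \frac{1}{63} \approx -0.015873$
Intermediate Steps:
$r = -35$ ($r = 7 \left(-5\right) = -35$)
$a{\left(x \right)} = \frac{1}{x \left(-1 + x\right)}$ ($a{\left(x \right)} = \frac{1}{\left(-1 + x\right) x} = \frac{1}{x \left(-1 + x\right)}$)
$t = -20$ ($t = 19 - 39 = -20$)
$t a{\left(r \right)} = - 20 \frac{1}{\left(-35\right) \left(-1 - 35\right)} = - 20 \left(- \frac{1}{35 \left(-36\right)}\right) = - 20 \left(\left(- \frac{1}{35}\right) \left(- \frac{1}{36}\right)\right) = \left(-20\right) \frac{1}{1260} = - \frac{1}{63}$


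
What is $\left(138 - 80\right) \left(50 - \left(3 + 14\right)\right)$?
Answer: $1914$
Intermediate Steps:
$\left(138 - 80\right) \left(50 - \left(3 + 14\right)\right) = 58 \left(50 - 17\right) = 58 \cdot 33 = 1914$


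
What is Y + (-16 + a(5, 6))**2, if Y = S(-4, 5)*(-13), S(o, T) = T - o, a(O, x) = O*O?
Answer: -36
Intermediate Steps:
a(O, x) = O**2
Y = -117 (Y = (5 - 1*(-4))*(-13) = (5 + 4)*(-13) = 9*(-13) = -117)
Y + (-16 + a(5, 6))**2 = -117 + (-16 + 5**2)**2 = -117 + (-16 + 25)**2 = -117 + 9**2 = -117 + 81 = -36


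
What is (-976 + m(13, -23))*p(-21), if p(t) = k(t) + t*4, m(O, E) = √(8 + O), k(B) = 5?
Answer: 77104 - 79*√21 ≈ 76742.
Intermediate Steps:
p(t) = 5 + 4*t (p(t) = 5 + t*4 = 5 + 4*t)
(-976 + m(13, -23))*p(-21) = (-976 + √(8 + 13))*(5 + 4*(-21)) = (-976 + √21)*(5 - 84) = (-976 + √21)*(-79) = 77104 - 79*√21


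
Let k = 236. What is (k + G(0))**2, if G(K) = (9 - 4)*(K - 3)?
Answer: 48841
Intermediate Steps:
G(K) = -15 + 5*K (G(K) = 5*(-3 + K) = -15 + 5*K)
(k + G(0))**2 = (236 + (-15 + 5*0))**2 = (236 + (-15 + 0))**2 = (236 - 15)**2 = 221**2 = 48841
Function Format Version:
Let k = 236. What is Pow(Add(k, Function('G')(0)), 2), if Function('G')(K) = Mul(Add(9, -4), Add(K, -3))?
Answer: 48841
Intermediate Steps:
Function('G')(K) = Add(-15, Mul(5, K)) (Function('G')(K) = Mul(5, Add(-3, K)) = Add(-15, Mul(5, K)))
Pow(Add(k, Function('G')(0)), 2) = Pow(Add(236, Add(-15, Mul(5, 0))), 2) = Pow(Add(236, Add(-15, 0)), 2) = Pow(Add(236, -15), 2) = Pow(221, 2) = 48841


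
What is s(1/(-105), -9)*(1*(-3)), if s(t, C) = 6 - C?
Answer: -45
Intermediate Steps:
s(1/(-105), -9)*(1*(-3)) = (6 - 1*(-9))*(1*(-3)) = (6 + 9)*(-3) = 15*(-3) = -45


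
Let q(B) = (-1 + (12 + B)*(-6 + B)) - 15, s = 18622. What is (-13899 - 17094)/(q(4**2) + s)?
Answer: -30993/18886 ≈ -1.6411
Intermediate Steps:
q(B) = -16 + (-6 + B)*(12 + B) (q(B) = (-1 + (-6 + B)*(12 + B)) - 15 = -16 + (-6 + B)*(12 + B))
(-13899 - 17094)/(q(4**2) + s) = (-13899 - 17094)/((-88 + (4**2)**2 + 6*4**2) + 18622) = -30993/((-88 + 16**2 + 6*16) + 18622) = -30993/((-88 + 256 + 96) + 18622) = -30993/(264 + 18622) = -30993/18886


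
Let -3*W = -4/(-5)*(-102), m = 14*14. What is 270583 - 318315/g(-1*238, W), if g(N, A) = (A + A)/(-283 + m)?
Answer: 212065601/272 ≈ 7.7965e+5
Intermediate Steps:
m = 196
W = 136/5 (W = -(-4/(-5))*(-102)/3 = -(-4*(-⅕))*(-102)/3 = -4*(-102)/15 = -⅓*(-408/5) = 136/5 ≈ 27.200)
g(N, A) = -2*A/87 (g(N, A) = (A + A)/(-283 + 196) = (2*A)/(-87) = (2*A)*(-1/87) = -2*A/87)
270583 - 318315/g(-1*238, W) = 270583 - 318315/((-2/87*136/5)) = 270583 - 318315/(-272/435) = 270583 - 318315*(-435/272) = 270583 + 138467025/272 = 212065601/272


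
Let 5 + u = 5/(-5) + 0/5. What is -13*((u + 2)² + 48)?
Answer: -832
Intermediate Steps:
u = -6 (u = -5 + (5/(-5) + 0/5) = -5 + (5*(-⅕) + 0*(⅕)) = -5 + (-1 + 0) = -5 - 1 = -6)
-13*((u + 2)² + 48) = -13*((-6 + 2)² + 48) = -13*((-4)² + 48) = -13*(16 + 48) = -13*64 = -832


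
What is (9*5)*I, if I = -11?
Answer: -495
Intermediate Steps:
(9*5)*I = (9*5)*(-11) = 45*(-11) = -495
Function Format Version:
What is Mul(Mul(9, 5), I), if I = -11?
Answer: -495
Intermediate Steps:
Mul(Mul(9, 5), I) = Mul(Mul(9, 5), -11) = Mul(45, -11) = -495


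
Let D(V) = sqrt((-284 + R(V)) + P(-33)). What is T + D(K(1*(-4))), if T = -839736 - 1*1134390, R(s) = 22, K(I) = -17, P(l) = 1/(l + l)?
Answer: -1974126 + I*sqrt(1141338)/66 ≈ -1.9741e+6 + 16.187*I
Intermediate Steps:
P(l) = 1/(2*l)
D(V) = I*sqrt(1141338)/66 (D(V) = sqrt((-284 + 22) + (1/2)/(-33)) = sqrt(-262 + (1/2)*(-1/33)) = sqrt(-262 - 1/66) = sqrt(-17293/66) = I*sqrt(1141338)/66)
T = -1974126 (T = -839736 - 1134390 = -1974126)
T + D(K(1*(-4))) = -1974126 + I*sqrt(1141338)/66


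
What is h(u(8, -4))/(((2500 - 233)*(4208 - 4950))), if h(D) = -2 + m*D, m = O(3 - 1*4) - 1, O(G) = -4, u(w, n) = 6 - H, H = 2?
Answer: 11/841057 ≈ 1.3079e-5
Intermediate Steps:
u(w, n) = 4 (u(w, n) = 6 - 1*2 = 6 - 2 = 4)
m = -5 (m = -4 - 1 = -5)
h(D) = -2 - 5*D
h(u(8, -4))/(((2500 - 233)*(4208 - 4950))) = (-2 - 5*4)/(((2500 - 233)*(4208 - 4950))) = (-2 - 20)/((2267*(-742))) = -22/(-1682114) = -22*(-1/1682114) = 11/841057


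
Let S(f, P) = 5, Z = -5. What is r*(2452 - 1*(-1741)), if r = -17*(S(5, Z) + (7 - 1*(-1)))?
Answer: -926653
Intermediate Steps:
r = -221 (r = -17*(5 + (7 - 1*(-1))) = -17*(5 + (7 + 1)) = -17*(5 + 8) = -17*13 = -221)
r*(2452 - 1*(-1741)) = -221*(2452 - 1*(-1741)) = -221*(2452 + 1741) = -221*4193 = -926653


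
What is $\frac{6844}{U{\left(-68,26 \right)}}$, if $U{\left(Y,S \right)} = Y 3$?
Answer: $- \frac{1711}{51} \approx -33.549$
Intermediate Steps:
$U{\left(Y,S \right)} = 3 Y$
$\frac{6844}{U{\left(-68,26 \right)}} = \frac{6844}{3 \left(-68\right)} = \frac{6844}{-204} = 6844 \left(- \frac{1}{204}\right) = - \frac{1711}{51}$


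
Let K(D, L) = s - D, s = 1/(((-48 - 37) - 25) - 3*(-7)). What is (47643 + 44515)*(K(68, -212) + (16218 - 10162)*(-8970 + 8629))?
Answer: -16938603260326/89 ≈ -1.9032e+11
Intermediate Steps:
s = -1/89 (s = 1/((-85 - 25) + 21) = 1/(-110 + 21) = 1/(-89) = -1/89 ≈ -0.011236)
K(D, L) = -1/89 - D
(47643 + 44515)*(K(68, -212) + (16218 - 10162)*(-8970 + 8629)) = (47643 + 44515)*((-1/89 - 1*68) + (16218 - 10162)*(-8970 + 8629)) = 92158*((-1/89 - 68) + 6056*(-341)) = 92158*(-6053/89 - 2065096) = 92158*(-183799597/89) = -16938603260326/89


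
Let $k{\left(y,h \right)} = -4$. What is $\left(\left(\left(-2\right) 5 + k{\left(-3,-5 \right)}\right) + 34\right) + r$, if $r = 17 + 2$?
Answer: $39$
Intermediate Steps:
$r = 19$
$\left(\left(\left(-2\right) 5 + k{\left(-3,-5 \right)}\right) + 34\right) + r = \left(\left(\left(-2\right) 5 - 4\right) + 34\right) + 19 = \left(\left(-10 - 4\right) + 34\right) + 19 = \left(-14 + 34\right) + 19 = 20 + 19 = 39$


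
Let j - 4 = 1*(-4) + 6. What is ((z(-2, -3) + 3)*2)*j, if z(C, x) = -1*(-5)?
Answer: 96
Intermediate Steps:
z(C, x) = 5
j = 6 (j = 4 + (1*(-4) + 6) = 4 + (-4 + 6) = 4 + 2 = 6)
((z(-2, -3) + 3)*2)*j = ((5 + 3)*2)*6 = (8*2)*6 = 16*6 = 96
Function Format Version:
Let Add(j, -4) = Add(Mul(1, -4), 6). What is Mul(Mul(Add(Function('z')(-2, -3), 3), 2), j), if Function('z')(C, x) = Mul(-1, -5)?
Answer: 96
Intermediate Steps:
Function('z')(C, x) = 5
j = 6 (j = Add(4, Add(Mul(1, -4), 6)) = Add(4, Add(-4, 6)) = Add(4, 2) = 6)
Mul(Mul(Add(Function('z')(-2, -3), 3), 2), j) = Mul(Mul(Add(5, 3), 2), 6) = Mul(Mul(8, 2), 6) = Mul(16, 6) = 96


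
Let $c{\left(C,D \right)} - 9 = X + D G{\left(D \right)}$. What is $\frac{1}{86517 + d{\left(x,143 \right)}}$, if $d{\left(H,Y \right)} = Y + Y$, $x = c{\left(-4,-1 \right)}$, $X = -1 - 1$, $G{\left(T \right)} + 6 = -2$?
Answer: $\frac{1}{86803} \approx 1.152 \cdot 10^{-5}$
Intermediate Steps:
$G{\left(T \right)} = -8$ ($G{\left(T \right)} = -6 - 2 = -8$)
$X = -2$ ($X = -1 - 1 = -2$)
$c{\left(C,D \right)} = 7 - 8 D$ ($c{\left(C,D \right)} = 9 + \left(-2 + D \left(-8\right)\right) = 9 - \left(2 + 8 D\right) = 7 - 8 D$)
$x = 15$ ($x = 7 - -8 = 7 + 8 = 15$)
$d{\left(H,Y \right)} = 2 Y$
$\frac{1}{86517 + d{\left(x,143 \right)}} = \frac{1}{86517 + 2 \cdot 143} = \frac{1}{86517 + 286} = \frac{1}{86803}$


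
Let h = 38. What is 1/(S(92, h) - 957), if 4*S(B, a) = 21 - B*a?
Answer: -4/7303 ≈ -0.00054772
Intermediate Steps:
S(B, a) = 21/4 - B*a/4 (S(B, a) = (21 - B*a)/4 = 21/4 - B*a/4)
1/(S(92, h) - 957) = 1/((21/4 - 1/4*92*38) - 957) = 1/((21/4 - 874) - 957) = 1/(-3475/4 - 957) = 1/(-7303/4) = -4/7303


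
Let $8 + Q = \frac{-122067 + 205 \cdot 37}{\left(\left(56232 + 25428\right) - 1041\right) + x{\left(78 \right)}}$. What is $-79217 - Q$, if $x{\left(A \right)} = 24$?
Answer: $- \frac{6387536905}{80643} \approx -79208.0$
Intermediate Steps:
$Q = - \frac{759626}{80643}$ ($Q = -8 + \frac{-122067 + 205 \cdot 37}{\left(\left(56232 + 25428\right) - 1041\right) + 24} = -8 + \frac{-122067 + 7585}{\left(81660 - 1041\right) + 24} = -8 - \frac{114482}{80619 + 24} = -8 - \frac{114482}{80643} = - \frac{759626}{80643} \approx -9.4196$)
$-79217 - Q = -79217 - - \frac{759626}{80643} = -79217 + \frac{759626}{80643} = - \frac{6387536905}{80643}$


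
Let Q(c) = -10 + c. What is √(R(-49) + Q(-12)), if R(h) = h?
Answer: I*√71 ≈ 8.4261*I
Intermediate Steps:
√(R(-49) + Q(-12)) = √(-49 + (-10 - 12)) = √(-49 - 22) = √(-71) = I*√71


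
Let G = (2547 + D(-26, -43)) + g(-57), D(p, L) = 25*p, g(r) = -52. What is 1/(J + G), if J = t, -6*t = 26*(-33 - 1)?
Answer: 3/5977 ≈ 0.00050192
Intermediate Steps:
G = 1845 (G = (2547 + 25*(-26)) - 52 = (2547 - 650) - 52 = 1897 - 52 = 1845)
t = 442/3 (t = -13*(-33 - 1)/3 = -13*(-34)/3 = -⅙*(-884) = 442/3 ≈ 147.33)
J = 442/3 ≈ 147.33
1/(J + G) = 1/(442/3 + 1845) = 1/(5977/3) = 3/5977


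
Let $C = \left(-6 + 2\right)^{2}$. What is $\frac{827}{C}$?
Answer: $\frac{827}{16} \approx 51.688$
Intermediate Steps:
$C = 16$ ($C = \left(-4\right)^{2} = 16$)
$\frac{827}{C} = \frac{827}{16}$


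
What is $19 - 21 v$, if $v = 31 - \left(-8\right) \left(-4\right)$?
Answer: $40$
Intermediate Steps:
$v = -1$ ($v = 31 - 32 = -1$)
$19 - 21 v = 19 - -21 = 19 + 21 = 40$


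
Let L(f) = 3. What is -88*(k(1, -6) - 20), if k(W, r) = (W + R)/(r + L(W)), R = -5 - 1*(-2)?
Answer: 5104/3 ≈ 1701.3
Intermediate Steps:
R = -3 (R = -5 + 2 = -3)
k(W, r) = (-3 + W)/(3 + r) (k(W, r) = (W - 3)/(r + 3) = (-3 + W)/(3 + r))
-88*(k(1, -6) - 20) = -88*((-3 + 1)/(3 - 6) - 20) = -88*(-2/(-3) - 20) = -88*(-1/3*(-2) - 20) = -88*(2/3 - 20) = -88*(-58/3) = 5104/3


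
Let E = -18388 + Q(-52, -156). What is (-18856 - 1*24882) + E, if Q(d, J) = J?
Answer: -62282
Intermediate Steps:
E = -18544 (E = -18388 - 156 = -18544)
(-18856 - 1*24882) + E = (-18856 - 1*24882) - 18544 = (-18856 - 24882) - 18544 = -43738 - 18544 = -62282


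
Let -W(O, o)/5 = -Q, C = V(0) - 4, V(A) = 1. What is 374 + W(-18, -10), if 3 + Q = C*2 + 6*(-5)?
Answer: 179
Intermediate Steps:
C = -3 (C = 1 - 4 = -3)
Q = -39 (Q = -3 + (-3*2 + 6*(-5)) = -3 + (-6 - 30) = -3 - 36 = -39)
W(O, o) = -195 (W(O, o) = -(-5)*(-39) = -5*39 = -195)
374 + W(-18, -10) = 374 - 195 = 179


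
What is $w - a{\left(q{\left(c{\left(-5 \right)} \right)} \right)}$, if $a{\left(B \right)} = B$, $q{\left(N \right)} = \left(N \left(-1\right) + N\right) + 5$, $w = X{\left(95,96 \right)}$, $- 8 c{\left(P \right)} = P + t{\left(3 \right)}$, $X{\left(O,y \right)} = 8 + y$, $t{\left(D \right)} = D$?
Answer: $99$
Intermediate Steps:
$c{\left(P \right)} = - \frac{3}{8} - \frac{P}{8}$ ($c{\left(P \right)} = - \frac{P + 3}{8} = - \frac{3 + P}{8} = - \frac{3}{8} - \frac{P}{8}$)
$w = 104$ ($w = 8 + 96 = 104$)
$q{\left(N \right)} = 5$ ($q{\left(N \right)} = \left(- N + N\right) + 5 = 0 + 5 = 5$)
$w - a{\left(q{\left(c{\left(-5 \right)} \right)} \right)} = 104 - 5 = 99$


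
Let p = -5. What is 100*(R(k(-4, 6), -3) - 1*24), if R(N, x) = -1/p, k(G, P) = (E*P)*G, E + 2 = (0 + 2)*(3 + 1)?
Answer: -2380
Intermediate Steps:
E = 6 (E = -2 + (0 + 2)*(3 + 1) = -2 + 2*4 = -2 + 8 = 6)
k(G, P) = 6*G*P (k(G, P) = (6*P)*G = 6*G*P)
R(N, x) = ⅕ (R(N, x) = -1/(-5) = -1*(-⅕) = ⅕)
100*(R(k(-4, 6), -3) - 1*24) = 100*(⅕ - 1*24) = 100*(⅕ - 24) = 100*(-119/5) = -2380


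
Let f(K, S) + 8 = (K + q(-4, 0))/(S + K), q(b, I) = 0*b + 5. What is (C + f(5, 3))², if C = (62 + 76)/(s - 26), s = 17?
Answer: 70225/144 ≈ 487.67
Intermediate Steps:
q(b, I) = 5 (q(b, I) = 0 + 5 = 5)
f(K, S) = -8 + (5 + K)/(K + S) (f(K, S) = -8 + (K + 5)/(S + K) = -8 + (5 + K)/(K + S))
C = -46/3 (C = (62 + 76)/(17 - 26) = 138/(-9) = 138*(-⅑) = -46/3 ≈ -15.333)
(C + f(5, 3))² = (-46/3 + (5 - 8*3 - 7*5)/(5 + 3))² = (-46/3 + (5 - 24 - 35)/8)² = (-46/3 + (⅛)*(-54))² = (-46/3 - 27/4)² = (-265/12)² = 70225/144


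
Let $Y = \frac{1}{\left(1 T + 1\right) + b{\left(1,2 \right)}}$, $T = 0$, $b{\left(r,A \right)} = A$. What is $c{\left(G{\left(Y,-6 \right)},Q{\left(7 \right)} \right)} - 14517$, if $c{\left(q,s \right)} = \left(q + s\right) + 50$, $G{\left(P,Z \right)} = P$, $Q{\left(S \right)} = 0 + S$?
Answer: $- \frac{43379}{3} \approx -14460.0$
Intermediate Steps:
$Y = \frac{1}{3}$ ($Y = \frac{1}{\left(1 \cdot 0 + 1\right) + 2} = \frac{1}{\left(0 + 1\right) + 2} = \frac{1}{1 + 2} = \frac{1}{3} \approx 0.33333$)
$Q{\left(S \right)} = S$
$c{\left(q,s \right)} = 50 + q + s$
$c{\left(G{\left(Y,-6 \right)},Q{\left(7 \right)} \right)} - 14517 = \left(50 + \frac{1}{3} + 7\right) - 14517 = \frac{172}{3} - 14517 = - \frac{43379}{3}$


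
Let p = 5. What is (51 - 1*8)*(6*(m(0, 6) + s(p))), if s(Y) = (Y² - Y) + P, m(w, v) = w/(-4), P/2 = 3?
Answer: 6708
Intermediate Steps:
P = 6 (P = 2*3 = 6)
m(w, v) = -w/4 (m(w, v) = w*(-¼) = -w/4)
s(Y) = 6 + Y² - Y (s(Y) = (Y² - Y) + 6 = 6 + Y² - Y)
(51 - 1*8)*(6*(m(0, 6) + s(p))) = (51 - 1*8)*(6*(-¼*0 + (6 + 5² - 1*5))) = (51 - 8)*(6*(0 + (6 + 25 - 5))) = 43*(6*(0 + 26)) = 43*(6*26) = 43*156 = 6708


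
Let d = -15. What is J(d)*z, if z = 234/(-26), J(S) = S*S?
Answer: -2025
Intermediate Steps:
J(S) = S**2
z = -9 (z = 234*(-1/26) = -9)
J(d)*z = (-15)**2*(-9) = 225*(-9) = -2025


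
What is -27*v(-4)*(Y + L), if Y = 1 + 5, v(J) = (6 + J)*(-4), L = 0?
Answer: 1296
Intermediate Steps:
v(J) = -24 - 4*J
Y = 6
-27*v(-4)*(Y + L) = -27*(-24 - 4*(-4))*(6 + 0) = -27*(-24 + 16)*6 = -(-216)*6 = -27*(-48) = 1296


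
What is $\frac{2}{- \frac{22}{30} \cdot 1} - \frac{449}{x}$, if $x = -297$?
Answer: $- \frac{361}{297} \approx -1.2155$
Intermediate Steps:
$\frac{2}{- \frac{22}{30} \cdot 1} - \frac{449}{x} = \frac{2}{- \frac{22}{30} \cdot 1} - \frac{449}{-297} = \frac{2}{\left(-22\right) \frac{1}{30} \cdot 1} - - \frac{449}{297} = \frac{2}{\left(- \frac{11}{15}\right) 1} + \frac{449}{297} = \frac{2}{- \frac{11}{15}} + \frac{449}{297} = 2 \left(- \frac{15}{11}\right) + \frac{449}{297} = - \frac{30}{11} + \frac{449}{297} = - \frac{361}{297}$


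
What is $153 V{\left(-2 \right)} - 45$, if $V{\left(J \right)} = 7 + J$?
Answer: $720$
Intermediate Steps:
$153 V{\left(-2 \right)} - 45 = 153 \left(7 - 2\right) - 45 = 153 \cdot 5 - 45 = 765 - 45 = 720$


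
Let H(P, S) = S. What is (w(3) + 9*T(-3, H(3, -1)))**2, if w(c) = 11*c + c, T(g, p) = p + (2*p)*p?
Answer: 2025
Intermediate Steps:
T(g, p) = p + 2*p**2
w(c) = 12*c
(w(3) + 9*T(-3, H(3, -1)))**2 = (12*3 + 9*(-(1 + 2*(-1))))**2 = (36 + 9*(-(1 - 2)))**2 = (36 + 9*(-1*(-1)))**2 = (36 + 9*1)**2 = (36 + 9)**2 = 45**2 = 2025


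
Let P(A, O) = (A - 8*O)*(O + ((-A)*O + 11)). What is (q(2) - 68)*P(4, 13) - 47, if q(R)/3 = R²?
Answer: -156847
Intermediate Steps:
q(R) = 3*R²
P(A, O) = (A - 8*O)*(11 + O - A*O) (P(A, O) = (A - 8*O)*(O + (-A*O + 11)) = (A - 8*O)*(O + (11 - A*O)) = (A - 8*O)*(11 + O - A*O))
(q(2) - 68)*P(4, 13) - 47 = (3*2² - 68)*(-88*13 - 8*13² + 11*4 + 4*13 - 1*13*4² + 8*4*13²) - 47 = (3*4 - 68)*(-1144 - 8*169 + 44 + 52 - 1*13*16 + 8*4*169) - 47 = (12 - 68)*(-1144 - 1352 + 44 + 52 - 208 + 5408) - 47 = -56*2800 - 47 = -156800 - 47 = -156847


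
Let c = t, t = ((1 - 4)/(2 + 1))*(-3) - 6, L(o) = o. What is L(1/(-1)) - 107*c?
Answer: 320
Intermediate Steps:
t = -3 (t = -3/3*(-3) - 6 = -3*⅓*(-3) - 6 = -1*(-3) - 6 = 3 - 6 = -3)
c = -3
L(1/(-1)) - 107*c = 1/(-1) - 107*(-3) = -1 + 321 = 320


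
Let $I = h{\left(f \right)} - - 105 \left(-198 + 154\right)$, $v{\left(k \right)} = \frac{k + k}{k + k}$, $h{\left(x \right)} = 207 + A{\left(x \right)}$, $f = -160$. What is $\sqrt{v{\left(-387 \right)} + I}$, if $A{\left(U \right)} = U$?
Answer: $6 i \sqrt{127} \approx 67.617 i$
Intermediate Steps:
$h{\left(x \right)} = 207 + x$
$v{\left(k \right)} = 1$ ($v{\left(k \right)} = \frac{2 k}{2 k} = 2 k \frac{1}{2 k} = 1$)
$I = -4573$ ($I = \left(207 - 160\right) - - 105 \left(-198 + 154\right) = 47 - \left(-105\right) \left(-44\right) = 47 - 4620 = -4573$)
$\sqrt{v{\left(-387 \right)} + I} = \sqrt{1 - 4573} = \sqrt{-4572} = 6 i \sqrt{127}$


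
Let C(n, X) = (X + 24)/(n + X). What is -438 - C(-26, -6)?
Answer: -6999/16 ≈ -437.44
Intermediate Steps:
C(n, X) = (24 + X)/(X + n)
-438 - C(-26, -6) = -438 - (24 - 6)/(-6 - 26) = -438 - 18/(-32) = -438 - (-1)*18/32 = -438 - 1*(-9/16) = -438 + 9/16 = -6999/16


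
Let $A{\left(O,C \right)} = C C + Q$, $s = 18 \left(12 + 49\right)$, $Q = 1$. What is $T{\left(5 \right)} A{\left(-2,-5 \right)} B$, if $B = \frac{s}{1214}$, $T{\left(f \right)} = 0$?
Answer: $0$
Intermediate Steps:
$s = 1098$ ($s = 18 \cdot 61 = 1098$)
$A{\left(O,C \right)} = 1 + C^{2}$ ($A{\left(O,C \right)} = C C + 1 = C^{2} + 1 = 1 + C^{2}$)
$B = \frac{549}{607}$ ($B = \frac{1098}{1214} = 1098 \cdot \frac{1}{1214} = \frac{549}{607} \approx 0.90445$)
$T{\left(5 \right)} A{\left(-2,-5 \right)} B = 0 \left(1 + \left(-5\right)^{2}\right) \frac{549}{607} = 0 \left(1 + 25\right) \frac{549}{607} = 0 \cdot 26 \cdot \frac{549}{607} = 0 \cdot \frac{549}{607} = 0$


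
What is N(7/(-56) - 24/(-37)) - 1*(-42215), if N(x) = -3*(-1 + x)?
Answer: 12496063/296 ≈ 42216.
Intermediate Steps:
N(x) = 3 - 3*x
N(7/(-56) - 24/(-37)) - 1*(-42215) = (3 - 3*(7/(-56) - 24/(-37))) - 1*(-42215) = (3 - 3*(7*(-1/56) - 24*(-1/37))) + 42215 = (3 - 3*(-1/8 + 24/37)) + 42215 = (3 - 3*155/296) + 42215 = (3 - 465/296) + 42215 = 423/296 + 42215 = 12496063/296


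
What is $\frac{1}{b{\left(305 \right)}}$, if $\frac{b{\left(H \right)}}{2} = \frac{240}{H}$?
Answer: $\frac{61}{96} \approx 0.63542$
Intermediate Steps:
$b{\left(H \right)} = \frac{480}{H}$ ($b{\left(H \right)} = 2 \frac{240}{H} = \frac{480}{H}$)
$\frac{1}{b{\left(305 \right)}} = \frac{1}{480 \cdot \frac{1}{305}} = \frac{1}{\frac{96}{61}} = \frac{61}{96}$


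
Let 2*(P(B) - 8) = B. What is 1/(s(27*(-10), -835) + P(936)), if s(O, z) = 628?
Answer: 1/1104 ≈ 0.00090580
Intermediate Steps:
P(B) = 8 + B/2
1/(s(27*(-10), -835) + P(936)) = 1/(628 + (8 + (1/2)*936)) = 1/(628 + (8 + 468)) = 1/(628 + 476) = 1/1104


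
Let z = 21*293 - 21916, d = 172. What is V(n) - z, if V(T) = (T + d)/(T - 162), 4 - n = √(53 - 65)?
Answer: 98417223/6244 + 167*I*√3/6244 ≈ 15762.0 + 0.046325*I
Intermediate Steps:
n = 4 - 2*I*√3 (n = 4 - √(53 - 65) = 4 - √(-12) = 4 - 2*I*√3 ≈ 4.0 - 3.4641*I)
V(T) = (172 + T)/(-162 + T) (V(T) = (T + 172)/(T - 162) = (172 + T)/(-162 + T))
z = -15763 (z = 6153 - 21916 = -15763)
V(n) - z = (172 + (4 - 2*I*√3))/(-162 + (4 - 2*I*√3)) - 1*(-15763) = (176 - 2*I*√3)/(-158 - 2*I*√3) + 15763 = 15763 + (176 - 2*I*√3)/(-158 - 2*I*√3)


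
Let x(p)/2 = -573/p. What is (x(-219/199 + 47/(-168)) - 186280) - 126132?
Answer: -14377938668/46145 ≈ -3.1158e+5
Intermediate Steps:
x(p) = -1146/p (x(p) = 2*(-573/p) = -1146/p)
(x(-219/199 + 47/(-168)) - 186280) - 126132 = (-1146/(-219/199 + 47/(-168)) - 186280) - 126132 = (-1146/(-219*1/199 + 47*(-1/168)) - 186280) - 126132 = (-1146/(-219/199 - 47/168) - 186280) - 126132 = (-1146/(-46145/33432) - 186280) - 126132 = (-1146*(-33432/46145) - 186280) - 126132 = (38313072/46145 - 186280) - 126132 = -8557577528/46145 - 126132 = -14377938668/46145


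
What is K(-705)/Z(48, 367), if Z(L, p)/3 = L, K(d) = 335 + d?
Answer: -185/72 ≈ -2.5694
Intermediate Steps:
Z(L, p) = 3*L
K(-705)/Z(48, 367) = (335 - 705)/((3*48)) = -370/144 = -370*1/144 = -185/72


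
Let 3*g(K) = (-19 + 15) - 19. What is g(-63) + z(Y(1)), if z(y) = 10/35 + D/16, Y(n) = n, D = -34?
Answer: -1597/168 ≈ -9.5060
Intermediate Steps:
g(K) = -23/3 (g(K) = ((-19 + 15) - 19)/3 = (-4 - 19)/3 = (1/3)*(-23) = -23/3)
z(y) = -103/56 (z(y) = 10/35 - 34/16 = 10*(1/35) - 34*1/16 = 2/7 - 17/8 = -103/56)
g(-63) + z(Y(1)) = -23/3 - 103/56 = -1597/168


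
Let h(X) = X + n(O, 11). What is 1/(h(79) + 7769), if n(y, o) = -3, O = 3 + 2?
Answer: 1/7845 ≈ 0.00012747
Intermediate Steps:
O = 5
h(X) = -3 + X (h(X) = X - 3 = -3 + X)
1/(h(79) + 7769) = 1/((-3 + 79) + 7769) = 1/(76 + 7769) = 1/7845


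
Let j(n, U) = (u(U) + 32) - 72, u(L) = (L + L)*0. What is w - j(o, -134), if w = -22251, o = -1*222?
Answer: -22211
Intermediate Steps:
u(L) = 0 (u(L) = (2*L)*0 = 0)
o = -222
j(n, U) = -40 (j(n, U) = (0 + 32) - 72 = 32 - 72 = -40)
w - j(o, -134) = -22251 - 1*(-40) = -22251 + 40 = -22211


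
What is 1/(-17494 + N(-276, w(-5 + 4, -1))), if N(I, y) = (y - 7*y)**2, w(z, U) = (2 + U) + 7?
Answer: -1/15190 ≈ -6.5833e-5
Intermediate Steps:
w(z, U) = 9 + U
N(I, y) = 36*y**2 (N(I, y) = (-6*y)**2 = 36*y**2)
1/(-17494 + N(-276, w(-5 + 4, -1))) = 1/(-17494 + 36*(9 - 1)**2) = 1/(-17494 + 36*8**2) = 1/(-17494 + 36*64) = 1/(-17494 + 2304) = 1/(-15190) = -1/15190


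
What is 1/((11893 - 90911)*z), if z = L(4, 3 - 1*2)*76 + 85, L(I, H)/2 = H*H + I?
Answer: -1/66770210 ≈ -1.4977e-8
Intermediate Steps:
L(I, H) = 2*I + 2*H² (L(I, H) = 2*(H*H + I) = 2*(H² + I) = 2*(I + H²) = 2*I + 2*H²)
z = 845 (z = (2*4 + 2*(3 - 1*2)²)*76 + 85 = (8 + 2*(3 - 2)²)*76 + 85 = (8 + 2*1²)*76 + 85 = (8 + 2*1)*76 + 85 = (8 + 2)*76 + 85 = 10*76 + 85 = 760 + 85 = 845)
1/((11893 - 90911)*z) = 1/((11893 - 90911)*845) = (1/845)/(-79018) = -1/79018*1/845 = -1/66770210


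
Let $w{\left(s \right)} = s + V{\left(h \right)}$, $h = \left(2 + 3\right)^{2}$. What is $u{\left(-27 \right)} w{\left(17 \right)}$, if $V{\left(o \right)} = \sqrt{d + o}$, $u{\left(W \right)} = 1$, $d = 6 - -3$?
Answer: $17 + \sqrt{34} \approx 22.831$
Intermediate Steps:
$d = 9$ ($d = 6 + 3 = 9$)
$h = 25$ ($h = 5^{2} = 25$)
$V{\left(o \right)} = \sqrt{9 + o}$
$w{\left(s \right)} = s + \sqrt{34}$ ($w{\left(s \right)} = s + \sqrt{9 + 25} = s + \sqrt{34}$)
$u{\left(-27 \right)} w{\left(17 \right)} = 1 \left(17 + \sqrt{34}\right) = 17 + \sqrt{34}$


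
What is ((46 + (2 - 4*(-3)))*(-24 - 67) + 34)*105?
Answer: -569730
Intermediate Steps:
((46 + (2 - 4*(-3)))*(-24 - 67) + 34)*105 = ((46 + (2 + 12))*(-91) + 34)*105 = ((46 + 14)*(-91) + 34)*105 = (60*(-91) + 34)*105 = (-5460 + 34)*105 = -5426*105 = -569730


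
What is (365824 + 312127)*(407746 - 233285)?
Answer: 118276009411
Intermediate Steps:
(365824 + 312127)*(407746 - 233285) = 677951*174461 = 118276009411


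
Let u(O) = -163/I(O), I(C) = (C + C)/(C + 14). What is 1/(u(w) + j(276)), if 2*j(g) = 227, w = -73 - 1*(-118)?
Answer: 45/299 ≈ 0.15050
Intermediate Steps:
w = 45 (w = -73 + 118 = 45)
j(g) = 227/2 (j(g) = (½)*227 = 227/2)
I(C) = 2*C/(14 + C) (I(C) = (2*C)/(14 + C) = 2*C/(14 + C))
u(O) = -163*(14 + O)/(2*O)
1/(u(w) + j(276)) = 1/((-163/2 - 1141/45) + 227/2) = 1/(-9617/90 + 227/2) = 1/(299/45) = 45/299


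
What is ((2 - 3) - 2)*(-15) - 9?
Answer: 36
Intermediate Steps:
((2 - 3) - 2)*(-15) - 9 = (-1 - 2)*(-15) - 9 = -3*(-15) - 9 = 45 - 9 = 36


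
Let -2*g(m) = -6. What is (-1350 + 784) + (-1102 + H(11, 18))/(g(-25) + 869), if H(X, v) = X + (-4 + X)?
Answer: -123659/218 ≈ -567.24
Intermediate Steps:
g(m) = 3 (g(m) = -½*(-6) = 3)
H(X, v) = -4 + 2*X
(-1350 + 784) + (-1102 + H(11, 18))/(g(-25) + 869) = (-1350 + 784) + (-1102 + (-4 + 2*11))/(3 + 869) = -566 + (-1102 + (-4 + 22))/872 = -566 + (-1102 + 18)*(1/872) = -566 - 1084*1/872 = -566 - 271/218 = -123659/218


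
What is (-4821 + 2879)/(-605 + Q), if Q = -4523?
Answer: 971/2564 ≈ 0.37871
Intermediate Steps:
(-4821 + 2879)/(-605 + Q) = (-4821 + 2879)/(-605 - 4523) = -1942/(-5128) = -1942*(-1/5128) = 971/2564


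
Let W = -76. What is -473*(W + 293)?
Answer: -102641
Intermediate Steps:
-473*(W + 293) = -473*(-76 + 293) = -473*217 = -102641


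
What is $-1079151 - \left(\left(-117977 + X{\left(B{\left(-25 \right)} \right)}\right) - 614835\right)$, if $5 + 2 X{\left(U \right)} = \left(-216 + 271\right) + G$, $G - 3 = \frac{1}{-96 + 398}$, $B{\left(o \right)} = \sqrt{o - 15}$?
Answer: $- \frac{209204763}{604} \approx -3.4637 \cdot 10^{5}$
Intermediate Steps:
$B{\left(o \right)} = \sqrt{-15 + o}$
$G = \frac{907}{302}$ ($G = 3 + \frac{1}{-96 + 398} = 3 + \frac{1}{302} = \frac{907}{302} \approx 3.0033$)
$X{\left(U \right)} = \frac{16007}{604}$ ($X{\left(U \right)} = - \frac{5}{2} + \frac{\left(-216 + 271\right) + \frac{907}{302}}{2} = - \frac{5}{2} + \frac{55 + \frac{907}{302}}{2} = - \frac{5}{2} + \frac{1}{2} \cdot \frac{17517}{302} = - \frac{5}{2} + \frac{17517}{604} = \frac{16007}{604}$)
$-1079151 - \left(\left(-117977 + X{\left(B{\left(-25 \right)} \right)}\right) - 614835\right) = -1079151 - \left(\left(-117977 + \frac{16007}{604}\right) - 614835\right) = -1079151 - \left(- \frac{71242101}{604} - 614835\right) = -1079151 - - \frac{442602441}{604} = -1079151 + \frac{442602441}{604} = - \frac{209204763}{604}$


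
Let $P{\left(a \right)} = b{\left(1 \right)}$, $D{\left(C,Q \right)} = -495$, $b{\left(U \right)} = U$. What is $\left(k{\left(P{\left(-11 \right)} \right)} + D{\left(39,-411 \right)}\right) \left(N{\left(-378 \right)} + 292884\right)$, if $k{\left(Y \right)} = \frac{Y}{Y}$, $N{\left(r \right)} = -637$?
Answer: $-144370018$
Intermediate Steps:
$P{\left(a \right)} = 1$
$k{\left(Y \right)} = 1$
$\left(k{\left(P{\left(-11 \right)} \right)} + D{\left(39,-411 \right)}\right) \left(N{\left(-378 \right)} + 292884\right) = \left(1 - 495\right) \left(-637 + 292884\right) = \left(-494\right) 292247 = -144370018$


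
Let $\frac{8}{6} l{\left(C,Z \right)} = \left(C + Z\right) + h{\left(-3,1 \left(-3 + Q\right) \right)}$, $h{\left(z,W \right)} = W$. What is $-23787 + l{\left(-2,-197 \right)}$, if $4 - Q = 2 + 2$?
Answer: $- \frac{47877}{2} \approx -23939.0$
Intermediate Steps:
$Q = 0$ ($Q = 4 - \left(2 + 2\right) = 4 - 4 = 0$)
$l{\left(C,Z \right)} = - \frac{9}{4} + \frac{3 C}{4} + \frac{3 Z}{4}$ ($l{\left(C,Z \right)} = \frac{3 \left(\left(C + Z\right) + 1 \left(-3 + 0\right)\right)}{4} = \frac{3 \left(\left(C + Z\right) + 1 \left(-3\right)\right)}{4} = \frac{3 \left(\left(C + Z\right) - 3\right)}{4} = \frac{3 \left(-3 + C + Z\right)}{4} = - \frac{9}{4} + \frac{3 C}{4} + \frac{3 Z}{4}$)
$-23787 + l{\left(-2,-197 \right)} = -23787 + \left(- \frac{9}{4} + \frac{3}{4} \left(-2\right) + \frac{3}{4} \left(-197\right)\right) = -23787 - \frac{303}{2} = - \frac{47877}{2}$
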